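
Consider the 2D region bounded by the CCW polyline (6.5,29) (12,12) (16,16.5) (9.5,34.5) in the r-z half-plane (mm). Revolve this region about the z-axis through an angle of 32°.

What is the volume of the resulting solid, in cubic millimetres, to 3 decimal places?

Volume = 565.196 mm³

Profile (r,z), 4 vertices: (6.5,29) (12,12) (16,16.5) (9.5,34.5)
edge 0: (6.5,29)→(12,12)  cross = 6.5·12 − 12·29 = -270.0000; (r_i+r_j)·cross = 18.5·-270.0000 = -4995.0000
edge 1: (12,12)→(16,16.5)  cross = 12·16.5 − 16·12 = 6.0000; (r_i+r_j)·cross = 28·6.0000 = 168.0000
edge 2: (16,16.5)→(9.5,34.5)  cross = 16·34.5 − 9.5·16.5 = 395.2500; (r_i+r_j)·cross = 25.5·395.2500 = 10078.8750
edge 3: (9.5,34.5)→(6.5,29)  cross = 9.5·29 − 6.5·34.5 = 51.2500; (r_i+r_j)·cross = 16·51.2500 = 820.0000
Σcross = 182.5000 → A = |Σcross|/2 = 91.2500 mm²
Σ(r_i+r_j)·cross = 6071.8750 → first moment M = |Σ|/6 = 1011.9792
R_c = M/A = 1011.9792/91.2500 = 11.0902 mm
θ = 32° = 0.558505 rad
V = θ·R_c·A = 0.558505·11.0902·91.2500 = 565.196 mm³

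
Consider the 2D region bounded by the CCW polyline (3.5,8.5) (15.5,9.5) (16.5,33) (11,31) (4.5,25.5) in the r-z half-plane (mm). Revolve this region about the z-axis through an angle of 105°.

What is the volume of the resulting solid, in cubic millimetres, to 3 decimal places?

Volume = 4685.871 mm³

Profile (r,z), 5 vertices: (3.5,8.5) (15.5,9.5) (16.5,33) (11,31) (4.5,25.5)
edge 0: (3.5,8.5)→(15.5,9.5)  cross = 3.5·9.5 − 15.5·8.5 = -98.5000; (r_i+r_j)·cross = 19·-98.5000 = -1871.5000
edge 1: (15.5,9.5)→(16.5,33)  cross = 15.5·33 − 16.5·9.5 = 354.7500; (r_i+r_j)·cross = 32·354.7500 = 11352.0000
edge 2: (16.5,33)→(11,31)  cross = 16.5·31 − 11·33 = 148.5000; (r_i+r_j)·cross = 27.5·148.5000 = 4083.7500
edge 3: (11,31)→(4.5,25.5)  cross = 11·25.5 − 4.5·31 = 141.0000; (r_i+r_j)·cross = 15.5·141.0000 = 2185.5000
edge 4: (4.5,25.5)→(3.5,8.5)  cross = 4.5·8.5 − 3.5·25.5 = -51.0000; (r_i+r_j)·cross = 8·-51.0000 = -408.0000
Σcross = 494.7500 → A = |Σcross|/2 = 247.3750 mm²
Σ(r_i+r_j)·cross = 15341.7500 → first moment M = |Σ|/6 = 2556.9583
R_c = M/A = 2556.9583/247.3750 = 10.3364 mm
θ = 105° = 1.832596 rad
V = θ·R_c·A = 1.832596·10.3364·247.3750 = 4685.871 mm³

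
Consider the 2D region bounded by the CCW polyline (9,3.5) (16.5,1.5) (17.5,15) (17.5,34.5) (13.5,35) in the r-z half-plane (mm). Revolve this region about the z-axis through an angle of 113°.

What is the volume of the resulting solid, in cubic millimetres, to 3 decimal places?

Profile (r,z), 5 vertices: (9,3.5) (16.5,1.5) (17.5,15) (17.5,34.5) (13.5,35)
edge 0: (9,3.5)→(16.5,1.5)  cross = 9·1.5 − 16.5·3.5 = -44.2500; (r_i+r_j)·cross = 25.5·-44.2500 = -1128.3750
edge 1: (16.5,1.5)→(17.5,15)  cross = 16.5·15 − 17.5·1.5 = 221.2500; (r_i+r_j)·cross = 34·221.2500 = 7522.5000
edge 2: (17.5,15)→(17.5,34.5)  cross = 17.5·34.5 − 17.5·15 = 341.2500; (r_i+r_j)·cross = 35·341.2500 = 11943.7500
edge 3: (17.5,34.5)→(13.5,35)  cross = 17.5·35 − 13.5·34.5 = 146.7500; (r_i+r_j)·cross = 31·146.7500 = 4549.2500
edge 4: (13.5,35)→(9,3.5)  cross = 13.5·3.5 − 9·35 = -267.7500; (r_i+r_j)·cross = 22.5·-267.7500 = -6024.3750
Σcross = 397.2500 → A = |Σcross|/2 = 198.6250 mm²
Σ(r_i+r_j)·cross = 16862.7500 → first moment M = |Σ|/6 = 2810.4583
R_c = M/A = 2810.4583/198.6250 = 14.1496 mm
θ = 113° = 1.972222 rad
V = θ·R_c·A = 1.972222·14.1496·198.6250 = 5542.848 mm³

Volume = 5542.848 mm³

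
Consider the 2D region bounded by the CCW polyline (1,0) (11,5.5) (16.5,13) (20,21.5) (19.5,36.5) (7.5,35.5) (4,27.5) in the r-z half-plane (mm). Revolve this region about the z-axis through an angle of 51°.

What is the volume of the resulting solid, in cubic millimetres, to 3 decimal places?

Profile (r,z), 7 vertices: (1,0) (11,5.5) (16.5,13) (20,21.5) (19.5,36.5) (7.5,35.5) (4,27.5)
edge 0: (1,0)→(11,5.5)  cross = 1·5.5 − 11·0 = 5.5000; (r_i+r_j)·cross = 12·5.5000 = 66.0000
edge 1: (11,5.5)→(16.5,13)  cross = 11·13 − 16.5·5.5 = 52.2500; (r_i+r_j)·cross = 27.5·52.2500 = 1436.8750
edge 2: (16.5,13)→(20,21.5)  cross = 16.5·21.5 − 20·13 = 94.7500; (r_i+r_j)·cross = 36.5·94.7500 = 3458.3750
edge 3: (20,21.5)→(19.5,36.5)  cross = 20·36.5 − 19.5·21.5 = 310.7500; (r_i+r_j)·cross = 39.5·310.7500 = 12274.6250
edge 4: (19.5,36.5)→(7.5,35.5)  cross = 19.5·35.5 − 7.5·36.5 = 418.5000; (r_i+r_j)·cross = 27·418.5000 = 11299.5000
edge 5: (7.5,35.5)→(4,27.5)  cross = 7.5·27.5 − 4·35.5 = 64.2500; (r_i+r_j)·cross = 11.5·64.2500 = 738.8750
edge 6: (4,27.5)→(1,0)  cross = 4·0 − 1·27.5 = -27.5000; (r_i+r_j)·cross = 5·-27.5000 = -137.5000
Σcross = 918.5000 → A = |Σcross|/2 = 459.2500 mm²
Σ(r_i+r_j)·cross = 29136.7500 → first moment M = |Σ|/6 = 4856.1250
R_c = M/A = 4856.1250/459.2500 = 10.5740 mm
θ = 51° = 0.890118 rad
V = θ·R_c·A = 0.890118·10.5740·459.2500 = 4322.524 mm³

Volume = 4322.524 mm³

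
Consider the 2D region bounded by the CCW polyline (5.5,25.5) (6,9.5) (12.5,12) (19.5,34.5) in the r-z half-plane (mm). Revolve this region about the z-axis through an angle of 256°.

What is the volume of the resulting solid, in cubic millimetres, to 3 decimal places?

Profile (r,z), 4 vertices: (5.5,25.5) (6,9.5) (12.5,12) (19.5,34.5)
edge 0: (5.5,25.5)→(6,9.5)  cross = 5.5·9.5 − 6·25.5 = -100.7500; (r_i+r_j)·cross = 11.5·-100.7500 = -1158.6250
edge 1: (6,9.5)→(12.5,12)  cross = 6·12 − 12.5·9.5 = -46.7500; (r_i+r_j)·cross = 18.5·-46.7500 = -864.8750
edge 2: (12.5,12)→(19.5,34.5)  cross = 12.5·34.5 − 19.5·12 = 197.2500; (r_i+r_j)·cross = 32·197.2500 = 6312.0000
edge 3: (19.5,34.5)→(5.5,25.5)  cross = 19.5·25.5 − 5.5·34.5 = 307.5000; (r_i+r_j)·cross = 25·307.5000 = 7687.5000
Σcross = 357.2500 → A = |Σcross|/2 = 178.6250 mm²
Σ(r_i+r_j)·cross = 11976.0000 → first moment M = |Σ|/6 = 1996.0000
R_c = M/A = 1996.0000/178.6250 = 11.1742 mm
θ = 256° = 4.468043 rad
V = θ·R_c·A = 4.468043·11.1742·178.6250 = 8918.214 mm³

Volume = 8918.214 mm³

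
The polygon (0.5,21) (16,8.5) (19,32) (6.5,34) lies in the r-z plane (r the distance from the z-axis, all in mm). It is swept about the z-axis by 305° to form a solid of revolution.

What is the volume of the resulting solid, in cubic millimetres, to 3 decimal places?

Volume = 16678.754 mm³

Profile (r,z), 4 vertices: (0.5,21) (16,8.5) (19,32) (6.5,34)
edge 0: (0.5,21)→(16,8.5)  cross = 0.5·8.5 − 16·21 = -331.7500; (r_i+r_j)·cross = 16.5·-331.7500 = -5473.8750
edge 1: (16,8.5)→(19,32)  cross = 16·32 − 19·8.5 = 350.5000; (r_i+r_j)·cross = 35·350.5000 = 12267.5000
edge 2: (19,32)→(6.5,34)  cross = 19·34 − 6.5·32 = 438.0000; (r_i+r_j)·cross = 25.5·438.0000 = 11169.0000
edge 3: (6.5,34)→(0.5,21)  cross = 6.5·21 − 0.5·34 = 119.5000; (r_i+r_j)·cross = 7·119.5000 = 836.5000
Σcross = 576.2500 → A = |Σcross|/2 = 288.1250 mm²
Σ(r_i+r_j)·cross = 18799.1250 → first moment M = |Σ|/6 = 3133.1875
R_c = M/A = 3133.1875/288.1250 = 10.8744 mm
θ = 305° = 5.323254 rad
V = θ·R_c·A = 5.323254·10.8744·288.1250 = 16678.754 mm³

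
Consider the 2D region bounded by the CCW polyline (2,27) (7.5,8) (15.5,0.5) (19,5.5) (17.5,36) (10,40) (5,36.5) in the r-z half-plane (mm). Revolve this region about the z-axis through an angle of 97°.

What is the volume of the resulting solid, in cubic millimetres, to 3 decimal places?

Profile (r,z), 7 vertices: (2,27) (7.5,8) (15.5,0.5) (19,5.5) (17.5,36) (10,40) (5,36.5)
edge 0: (2,27)→(7.5,8)  cross = 2·8 − 7.5·27 = -186.5000; (r_i+r_j)·cross = 9.5·-186.5000 = -1771.7500
edge 1: (7.5,8)→(15.5,0.5)  cross = 7.5·0.5 − 15.5·8 = -120.2500; (r_i+r_j)·cross = 23·-120.2500 = -2765.7500
edge 2: (15.5,0.5)→(19,5.5)  cross = 15.5·5.5 − 19·0.5 = 75.7500; (r_i+r_j)·cross = 34.5·75.7500 = 2613.3750
edge 3: (19,5.5)→(17.5,36)  cross = 19·36 − 17.5·5.5 = 587.7500; (r_i+r_j)·cross = 36.5·587.7500 = 21452.8750
edge 4: (17.5,36)→(10,40)  cross = 17.5·40 − 10·36 = 340.0000; (r_i+r_j)·cross = 27.5·340.0000 = 9350.0000
edge 5: (10,40)→(5,36.5)  cross = 10·36.5 − 5·40 = 165.0000; (r_i+r_j)·cross = 15·165.0000 = 2475.0000
edge 6: (5,36.5)→(2,27)  cross = 5·27 − 2·36.5 = 62.0000; (r_i+r_j)·cross = 7·62.0000 = 434.0000
Σcross = 923.7500 → A = |Σcross|/2 = 461.8750 mm²
Σ(r_i+r_j)·cross = 31787.7500 → first moment M = |Σ|/6 = 5297.9583
R_c = M/A = 5297.9583/461.8750 = 11.4705 mm
θ = 97° = 1.692969 rad
V = θ·R_c·A = 1.692969·11.4705·461.8750 = 8969.281 mm³

Volume = 8969.281 mm³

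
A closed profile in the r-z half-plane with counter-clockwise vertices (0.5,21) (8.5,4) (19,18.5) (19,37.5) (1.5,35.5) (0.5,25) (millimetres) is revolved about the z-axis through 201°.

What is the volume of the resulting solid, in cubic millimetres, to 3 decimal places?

Profile (r,z), 6 vertices: (0.5,21) (8.5,4) (19,18.5) (19,37.5) (1.5,35.5) (0.5,25)
edge 0: (0.5,21)→(8.5,4)  cross = 0.5·4 − 8.5·21 = -176.5000; (r_i+r_j)·cross = 9·-176.5000 = -1588.5000
edge 1: (8.5,4)→(19,18.5)  cross = 8.5·18.5 − 19·4 = 81.2500; (r_i+r_j)·cross = 27.5·81.2500 = 2234.3750
edge 2: (19,18.5)→(19,37.5)  cross = 19·37.5 − 19·18.5 = 361.0000; (r_i+r_j)·cross = 38·361.0000 = 13718.0000
edge 3: (19,37.5)→(1.5,35.5)  cross = 19·35.5 − 1.5·37.5 = 618.2500; (r_i+r_j)·cross = 20.5·618.2500 = 12674.1250
edge 4: (1.5,35.5)→(0.5,25)  cross = 1.5·25 − 0.5·35.5 = 19.7500; (r_i+r_j)·cross = 2·19.7500 = 39.5000
edge 5: (0.5,25)→(0.5,21)  cross = 0.5·21 − 0.5·25 = -2.0000; (r_i+r_j)·cross = 1·-2.0000 = -2.0000
Σcross = 901.7500 → A = |Σcross|/2 = 450.8750 mm²
Σ(r_i+r_j)·cross = 27075.5000 → first moment M = |Σ|/6 = 4512.5833
R_c = M/A = 4512.5833/450.8750 = 10.0085 mm
θ = 201° = 3.508112 rad
V = θ·R_c·A = 3.508112·10.0085·450.8750 = 15830.647 mm³

Volume = 15830.647 mm³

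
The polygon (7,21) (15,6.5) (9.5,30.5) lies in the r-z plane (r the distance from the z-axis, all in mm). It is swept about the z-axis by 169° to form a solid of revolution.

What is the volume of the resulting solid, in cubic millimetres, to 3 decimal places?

Profile (r,z), 3 vertices: (7,21) (15,6.5) (9.5,30.5)
edge 0: (7,21)→(15,6.5)  cross = 7·6.5 − 15·21 = -269.5000; (r_i+r_j)·cross = 22·-269.5000 = -5929.0000
edge 1: (15,6.5)→(9.5,30.5)  cross = 15·30.5 − 9.5·6.5 = 395.7500; (r_i+r_j)·cross = 24.5·395.7500 = 9695.8750
edge 2: (9.5,30.5)→(7,21)  cross = 9.5·21 − 7·30.5 = -14.0000; (r_i+r_j)·cross = 16.5·-14.0000 = -231.0000
Σcross = 112.2500 → A = |Σcross|/2 = 56.1250 mm²
Σ(r_i+r_j)·cross = 3535.8750 → first moment M = |Σ|/6 = 589.3125
R_c = M/A = 589.3125/56.1250 = 10.5000 mm
θ = 169° = 2.949606 rad
V = θ·R_c·A = 2.949606·10.5000·56.1250 = 1738.240 mm³

Volume = 1738.240 mm³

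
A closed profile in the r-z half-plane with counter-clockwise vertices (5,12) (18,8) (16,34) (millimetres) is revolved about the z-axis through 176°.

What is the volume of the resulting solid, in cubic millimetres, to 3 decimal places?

Profile (r,z), 3 vertices: (5,12) (18,8) (16,34)
edge 0: (5,12)→(18,8)  cross = 5·8 − 18·12 = -176.0000; (r_i+r_j)·cross = 23·-176.0000 = -4048.0000
edge 1: (18,8)→(16,34)  cross = 18·34 − 16·8 = 484.0000; (r_i+r_j)·cross = 34·484.0000 = 16456.0000
edge 2: (16,34)→(5,12)  cross = 16·12 − 5·34 = 22.0000; (r_i+r_j)·cross = 21·22.0000 = 462.0000
Σcross = 330.0000 → A = |Σcross|/2 = 165.0000 mm²
Σ(r_i+r_j)·cross = 12870.0000 → first moment M = |Σ|/6 = 2145.0000
R_c = M/A = 2145.0000/165.0000 = 13.0000 mm
θ = 176° = 3.071779 rad
V = θ·R_c·A = 3.071779·13.0000·165.0000 = 6588.967 mm³

Volume = 6588.967 mm³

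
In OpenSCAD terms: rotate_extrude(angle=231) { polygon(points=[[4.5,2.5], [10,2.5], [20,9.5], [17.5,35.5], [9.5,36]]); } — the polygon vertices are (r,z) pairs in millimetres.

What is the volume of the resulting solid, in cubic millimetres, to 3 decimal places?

Profile (r,z), 5 vertices: (4.5,2.5) (10,2.5) (20,9.5) (17.5,35.5) (9.5,36)
edge 0: (4.5,2.5)→(10,2.5)  cross = 4.5·2.5 − 10·2.5 = -13.7500; (r_i+r_j)·cross = 14.5·-13.7500 = -199.3750
edge 1: (10,2.5)→(20,9.5)  cross = 10·9.5 − 20·2.5 = 45.0000; (r_i+r_j)·cross = 30·45.0000 = 1350.0000
edge 2: (20,9.5)→(17.5,35.5)  cross = 20·35.5 − 17.5·9.5 = 543.7500; (r_i+r_j)·cross = 37.5·543.7500 = 20390.6250
edge 3: (17.5,35.5)→(9.5,36)  cross = 17.5·36 − 9.5·35.5 = 292.7500; (r_i+r_j)·cross = 27·292.7500 = 7904.2500
edge 4: (9.5,36)→(4.5,2.5)  cross = 9.5·2.5 − 4.5·36 = -138.2500; (r_i+r_j)·cross = 14·-138.2500 = -1935.5000
Σcross = 729.5000 → A = |Σcross|/2 = 364.7500 mm²
Σ(r_i+r_j)·cross = 27510.0000 → first moment M = |Σ|/6 = 4585.0000
R_c = M/A = 4585.0000/364.7500 = 12.5703 mm
θ = 231° = 4.031711 rad
V = θ·R_c·A = 4.031711·12.5703·364.7500 = 18485.393 mm³

Volume = 18485.393 mm³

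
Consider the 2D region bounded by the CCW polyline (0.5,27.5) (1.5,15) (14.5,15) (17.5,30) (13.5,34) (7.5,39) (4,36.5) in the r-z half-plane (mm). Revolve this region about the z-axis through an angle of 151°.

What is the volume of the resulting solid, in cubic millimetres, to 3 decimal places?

Volume = 6892.134 mm³

Profile (r,z), 7 vertices: (0.5,27.5) (1.5,15) (14.5,15) (17.5,30) (13.5,34) (7.5,39) (4,36.5)
edge 0: (0.5,27.5)→(1.5,15)  cross = 0.5·15 − 1.5·27.5 = -33.7500; (r_i+r_j)·cross = 2·-33.7500 = -67.5000
edge 1: (1.5,15)→(14.5,15)  cross = 1.5·15 − 14.5·15 = -195.0000; (r_i+r_j)·cross = 16·-195.0000 = -3120.0000
edge 2: (14.5,15)→(17.5,30)  cross = 14.5·30 − 17.5·15 = 172.5000; (r_i+r_j)·cross = 32·172.5000 = 5520.0000
edge 3: (17.5,30)→(13.5,34)  cross = 17.5·34 − 13.5·30 = 190.0000; (r_i+r_j)·cross = 31·190.0000 = 5890.0000
edge 4: (13.5,34)→(7.5,39)  cross = 13.5·39 − 7.5·34 = 271.5000; (r_i+r_j)·cross = 21·271.5000 = 5701.5000
edge 5: (7.5,39)→(4,36.5)  cross = 7.5·36.5 − 4·39 = 117.7500; (r_i+r_j)·cross = 11.5·117.7500 = 1354.1250
edge 6: (4,36.5)→(0.5,27.5)  cross = 4·27.5 − 0.5·36.5 = 91.7500; (r_i+r_j)·cross = 4.5·91.7500 = 412.8750
Σcross = 614.7500 → A = |Σcross|/2 = 307.3750 mm²
Σ(r_i+r_j)·cross = 15691.0000 → first moment M = |Σ|/6 = 2615.1667
R_c = M/A = 2615.1667/307.3750 = 8.5081 mm
θ = 151° = 2.635447 rad
V = θ·R_c·A = 2.635447·8.5081·307.3750 = 6892.134 mm³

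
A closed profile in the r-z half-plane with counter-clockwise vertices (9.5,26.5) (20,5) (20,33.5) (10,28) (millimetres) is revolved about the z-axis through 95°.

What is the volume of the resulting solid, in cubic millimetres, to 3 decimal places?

Volume = 4227.162 mm³

Profile (r,z), 4 vertices: (9.5,26.5) (20,5) (20,33.5) (10,28)
edge 0: (9.5,26.5)→(20,5)  cross = 9.5·5 − 20·26.5 = -482.5000; (r_i+r_j)·cross = 29.5·-482.5000 = -14233.7500
edge 1: (20,5)→(20,33.5)  cross = 20·33.5 − 20·5 = 570.0000; (r_i+r_j)·cross = 40·570.0000 = 22800.0000
edge 2: (20,33.5)→(10,28)  cross = 20·28 − 10·33.5 = 225.0000; (r_i+r_j)·cross = 30·225.0000 = 6750.0000
edge 3: (10,28)→(9.5,26.5)  cross = 10·26.5 − 9.5·28 = -1.0000; (r_i+r_j)·cross = 19.5·-1.0000 = -19.5000
Σcross = 311.5000 → A = |Σcross|/2 = 155.7500 mm²
Σ(r_i+r_j)·cross = 15296.7500 → first moment M = |Σ|/6 = 2549.4583
R_c = M/A = 2549.4583/155.7500 = 16.3689 mm
θ = 95° = 1.658063 rad
V = θ·R_c·A = 1.658063·16.3689·155.7500 = 4227.162 mm³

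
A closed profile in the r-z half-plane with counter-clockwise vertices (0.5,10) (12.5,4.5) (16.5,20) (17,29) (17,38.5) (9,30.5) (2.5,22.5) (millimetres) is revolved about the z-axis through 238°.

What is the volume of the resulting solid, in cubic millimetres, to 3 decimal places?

Volume = 13567.190 mm³

Profile (r,z), 7 vertices: (0.5,10) (12.5,4.5) (16.5,20) (17,29) (17,38.5) (9,30.5) (2.5,22.5)
edge 0: (0.5,10)→(12.5,4.5)  cross = 0.5·4.5 − 12.5·10 = -122.7500; (r_i+r_j)·cross = 13·-122.7500 = -1595.7500
edge 1: (12.5,4.5)→(16.5,20)  cross = 12.5·20 − 16.5·4.5 = 175.7500; (r_i+r_j)·cross = 29·175.7500 = 5096.7500
edge 2: (16.5,20)→(17,29)  cross = 16.5·29 − 17·20 = 138.5000; (r_i+r_j)·cross = 33.5·138.5000 = 4639.7500
edge 3: (17,29)→(17,38.5)  cross = 17·38.5 − 17·29 = 161.5000; (r_i+r_j)·cross = 34·161.5000 = 5491.0000
edge 4: (17,38.5)→(9,30.5)  cross = 17·30.5 − 9·38.5 = 172.0000; (r_i+r_j)·cross = 26·172.0000 = 4472.0000
edge 5: (9,30.5)→(2.5,22.5)  cross = 9·22.5 − 2.5·30.5 = 126.2500; (r_i+r_j)·cross = 11.5·126.2500 = 1451.8750
edge 6: (2.5,22.5)→(0.5,10)  cross = 2.5·10 − 0.5·22.5 = 13.7500; (r_i+r_j)·cross = 3·13.7500 = 41.2500
Σcross = 665.0000 → A = |Σcross|/2 = 332.5000 mm²
Σ(r_i+r_j)·cross = 19596.8750 → first moment M = |Σ|/6 = 3266.1458
R_c = M/A = 3266.1458/332.5000 = 9.8230 mm
θ = 238° = 4.153884 rad
V = θ·R_c·A = 4.153884·9.8230·332.5000 = 13567.190 mm³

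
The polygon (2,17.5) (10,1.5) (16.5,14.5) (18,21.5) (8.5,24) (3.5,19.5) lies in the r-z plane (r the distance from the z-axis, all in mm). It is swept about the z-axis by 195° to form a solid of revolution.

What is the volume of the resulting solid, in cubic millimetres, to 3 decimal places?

Profile (r,z), 6 vertices: (2,17.5) (10,1.5) (16.5,14.5) (18,21.5) (8.5,24) (3.5,19.5)
edge 0: (2,17.5)→(10,1.5)  cross = 2·1.5 − 10·17.5 = -172.0000; (r_i+r_j)·cross = 12·-172.0000 = -2064.0000
edge 1: (10,1.5)→(16.5,14.5)  cross = 10·14.5 − 16.5·1.5 = 120.2500; (r_i+r_j)·cross = 26.5·120.2500 = 3186.6250
edge 2: (16.5,14.5)→(18,21.5)  cross = 16.5·21.5 − 18·14.5 = 93.7500; (r_i+r_j)·cross = 34.5·93.7500 = 3234.3750
edge 3: (18,21.5)→(8.5,24)  cross = 18·24 − 8.5·21.5 = 249.2500; (r_i+r_j)·cross = 26.5·249.2500 = 6605.1250
edge 4: (8.5,24)→(3.5,19.5)  cross = 8.5·19.5 − 3.5·24 = 81.7500; (r_i+r_j)·cross = 12·81.7500 = 981.0000
edge 5: (3.5,19.5)→(2,17.5)  cross = 3.5·17.5 − 2·19.5 = 22.2500; (r_i+r_j)·cross = 5.5·22.2500 = 122.3750
Σcross = 395.2500 → A = |Σcross|/2 = 197.6250 mm²
Σ(r_i+r_j)·cross = 12065.5000 → first moment M = |Σ|/6 = 2010.9167
R_c = M/A = 2010.9167/197.6250 = 10.1754 mm
θ = 195° = 3.403392 rad
V = θ·R_c·A = 3.403392·10.1754·197.6250 = 6843.938 mm³

Volume = 6843.938 mm³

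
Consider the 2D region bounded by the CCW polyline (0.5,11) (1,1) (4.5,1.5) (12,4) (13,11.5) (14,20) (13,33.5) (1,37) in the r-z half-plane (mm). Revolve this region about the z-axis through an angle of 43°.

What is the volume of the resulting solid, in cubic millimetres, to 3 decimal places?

Profile (r,z), 8 vertices: (0.5,11) (1,1) (4.5,1.5) (12,4) (13,11.5) (14,20) (13,33.5) (1,37)
edge 0: (0.5,11)→(1,1)  cross = 0.5·1 − 1·11 = -10.5000; (r_i+r_j)·cross = 1.5·-10.5000 = -15.7500
edge 1: (1,1)→(4.5,1.5)  cross = 1·1.5 − 4.5·1 = -3.0000; (r_i+r_j)·cross = 5.5·-3.0000 = -16.5000
edge 2: (4.5,1.5)→(12,4)  cross = 4.5·4 − 12·1.5 = 0.0000; (r_i+r_j)·cross = 16.5·0.0000 = 0.0000
edge 3: (12,4)→(13,11.5)  cross = 12·11.5 − 13·4 = 86.0000; (r_i+r_j)·cross = 25·86.0000 = 2150.0000
edge 4: (13,11.5)→(14,20)  cross = 13·20 − 14·11.5 = 99.0000; (r_i+r_j)·cross = 27·99.0000 = 2673.0000
edge 5: (14,20)→(13,33.5)  cross = 14·33.5 − 13·20 = 209.0000; (r_i+r_j)·cross = 27·209.0000 = 5643.0000
edge 6: (13,33.5)→(1,37)  cross = 13·37 − 1·33.5 = 447.5000; (r_i+r_j)·cross = 14·447.5000 = 6265.0000
edge 7: (1,37)→(0.5,11)  cross = 1·11 − 0.5·37 = -7.5000; (r_i+r_j)·cross = 1.5·-7.5000 = -11.2500
Σcross = 820.5000 → A = |Σcross|/2 = 410.2500 mm²
Σ(r_i+r_j)·cross = 16687.5000 → first moment M = |Σ|/6 = 2781.2500
R_c = M/A = 2781.2500/410.2500 = 6.7794 mm
θ = 43° = 0.750492 rad
V = θ·R_c·A = 0.750492·6.7794·410.2500 = 2087.305 mm³

Volume = 2087.305 mm³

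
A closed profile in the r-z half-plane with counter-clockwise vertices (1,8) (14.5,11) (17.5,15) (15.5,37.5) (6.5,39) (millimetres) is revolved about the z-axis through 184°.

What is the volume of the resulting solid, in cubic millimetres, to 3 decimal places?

Profile (r,z), 5 vertices: (1,8) (14.5,11) (17.5,15) (15.5,37.5) (6.5,39)
edge 0: (1,8)→(14.5,11)  cross = 1·11 − 14.5·8 = -105.0000; (r_i+r_j)·cross = 15.5·-105.0000 = -1627.5000
edge 1: (14.5,11)→(17.5,15)  cross = 14.5·15 − 17.5·11 = 25.0000; (r_i+r_j)·cross = 32·25.0000 = 800.0000
edge 2: (17.5,15)→(15.5,37.5)  cross = 17.5·37.5 − 15.5·15 = 423.7500; (r_i+r_j)·cross = 33·423.7500 = 13983.7500
edge 3: (15.5,37.5)→(6.5,39)  cross = 15.5·39 − 6.5·37.5 = 360.7500; (r_i+r_j)·cross = 22·360.7500 = 7936.5000
edge 4: (6.5,39)→(1,8)  cross = 6.5·8 − 1·39 = 13.0000; (r_i+r_j)·cross = 7.5·13.0000 = 97.5000
Σcross = 717.5000 → A = |Σcross|/2 = 358.7500 mm²
Σ(r_i+r_j)·cross = 21190.2500 → first moment M = |Σ|/6 = 3531.7083
R_c = M/A = 3531.7083/358.7500 = 9.8445 mm
θ = 184° = 3.211406 rad
V = θ·R_c·A = 3.211406·9.8445·358.7500 = 11341.749 mm³

Volume = 11341.749 mm³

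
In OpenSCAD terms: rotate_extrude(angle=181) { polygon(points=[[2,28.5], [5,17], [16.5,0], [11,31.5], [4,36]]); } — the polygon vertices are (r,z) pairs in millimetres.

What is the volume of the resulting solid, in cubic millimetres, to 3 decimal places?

Profile (r,z), 5 vertices: (2,28.5) (5,17) (16.5,0) (11,31.5) (4,36)
edge 0: (2,28.5)→(5,17)  cross = 2·17 − 5·28.5 = -108.5000; (r_i+r_j)·cross = 7·-108.5000 = -759.5000
edge 1: (5,17)→(16.5,0)  cross = 5·0 − 16.5·17 = -280.5000; (r_i+r_j)·cross = 21.5·-280.5000 = -6030.7500
edge 2: (16.5,0)→(11,31.5)  cross = 16.5·31.5 − 11·0 = 519.7500; (r_i+r_j)·cross = 27.5·519.7500 = 14293.1250
edge 3: (11,31.5)→(4,36)  cross = 11·36 − 4·31.5 = 270.0000; (r_i+r_j)·cross = 15·270.0000 = 4050.0000
edge 4: (4,36)→(2,28.5)  cross = 4·28.5 − 2·36 = 42.0000; (r_i+r_j)·cross = 6·42.0000 = 252.0000
Σcross = 442.7500 → A = |Σcross|/2 = 221.3750 mm²
Σ(r_i+r_j)·cross = 11804.8750 → first moment M = |Σ|/6 = 1967.4792
R_c = M/A = 1967.4792/221.3750 = 8.8875 mm
θ = 181° = 3.159046 rad
V = θ·R_c·A = 3.159046·8.8875·221.3750 = 6215.357 mm³

Volume = 6215.357 mm³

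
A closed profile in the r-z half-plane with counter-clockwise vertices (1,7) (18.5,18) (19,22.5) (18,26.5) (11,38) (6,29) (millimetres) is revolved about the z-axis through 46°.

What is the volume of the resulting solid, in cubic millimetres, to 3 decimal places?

Volume = 2311.560 mm³

Profile (r,z), 6 vertices: (1,7) (18.5,18) (19,22.5) (18,26.5) (11,38) (6,29)
edge 0: (1,7)→(18.5,18)  cross = 1·18 − 18.5·7 = -111.5000; (r_i+r_j)·cross = 19.5·-111.5000 = -2174.2500
edge 1: (18.5,18)→(19,22.5)  cross = 18.5·22.5 − 19·18 = 74.2500; (r_i+r_j)·cross = 37.5·74.2500 = 2784.3750
edge 2: (19,22.5)→(18,26.5)  cross = 19·26.5 − 18·22.5 = 98.5000; (r_i+r_j)·cross = 37·98.5000 = 3644.5000
edge 3: (18,26.5)→(11,38)  cross = 18·38 − 11·26.5 = 392.5000; (r_i+r_j)·cross = 29·392.5000 = 11382.5000
edge 4: (11,38)→(6,29)  cross = 11·29 − 6·38 = 91.0000; (r_i+r_j)·cross = 17·91.0000 = 1547.0000
edge 5: (6,29)→(1,7)  cross = 6·7 − 1·29 = 13.0000; (r_i+r_j)·cross = 7·13.0000 = 91.0000
Σcross = 557.7500 → A = |Σcross|/2 = 278.8750 mm²
Σ(r_i+r_j)·cross = 17275.1250 → first moment M = |Σ|/6 = 2879.1875
R_c = M/A = 2879.1875/278.8750 = 10.3243 mm
θ = 46° = 0.802851 rad
V = θ·R_c·A = 0.802851·10.3243·278.8750 = 2311.560 mm³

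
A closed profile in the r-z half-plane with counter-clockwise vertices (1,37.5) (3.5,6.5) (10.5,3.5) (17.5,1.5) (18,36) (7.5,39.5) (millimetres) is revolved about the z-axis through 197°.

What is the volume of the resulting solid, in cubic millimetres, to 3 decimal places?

Profile (r,z), 6 vertices: (1,37.5) (3.5,6.5) (10.5,3.5) (17.5,1.5) (18,36) (7.5,39.5)
edge 0: (1,37.5)→(3.5,6.5)  cross = 1·6.5 − 3.5·37.5 = -124.7500; (r_i+r_j)·cross = 4.5·-124.7500 = -561.3750
edge 1: (3.5,6.5)→(10.5,3.5)  cross = 3.5·3.5 − 10.5·6.5 = -56.0000; (r_i+r_j)·cross = 14·-56.0000 = -784.0000
edge 2: (10.5,3.5)→(17.5,1.5)  cross = 10.5·1.5 − 17.5·3.5 = -45.5000; (r_i+r_j)·cross = 28·-45.5000 = -1274.0000
edge 3: (17.5,1.5)→(18,36)  cross = 17.5·36 − 18·1.5 = 603.0000; (r_i+r_j)·cross = 35.5·603.0000 = 21406.5000
edge 4: (18,36)→(7.5,39.5)  cross = 18·39.5 − 7.5·36 = 441.0000; (r_i+r_j)·cross = 25.5·441.0000 = 11245.5000
edge 5: (7.5,39.5)→(1,37.5)  cross = 7.5·37.5 − 1·39.5 = 241.7500; (r_i+r_j)·cross = 8.5·241.7500 = 2054.8750
Σcross = 1059.5000 → A = |Σcross|/2 = 529.7500 mm²
Σ(r_i+r_j)·cross = 32087.5000 → first moment M = |Σ|/6 = 5347.9167
R_c = M/A = 5347.9167/529.7500 = 10.0952 mm
θ = 197° = 3.438299 rad
V = θ·R_c·A = 3.438299·10.0952·529.7500 = 18387.735 mm³

Volume = 18387.735 mm³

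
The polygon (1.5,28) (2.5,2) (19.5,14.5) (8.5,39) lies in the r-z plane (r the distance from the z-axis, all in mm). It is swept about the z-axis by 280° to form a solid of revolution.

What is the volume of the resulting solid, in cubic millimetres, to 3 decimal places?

Profile (r,z), 4 vertices: (1.5,28) (2.5,2) (19.5,14.5) (8.5,39)
edge 0: (1.5,28)→(2.5,2)  cross = 1.5·2 − 2.5·28 = -67.0000; (r_i+r_j)·cross = 4·-67.0000 = -268.0000
edge 1: (2.5,2)→(19.5,14.5)  cross = 2.5·14.5 − 19.5·2 = -2.7500; (r_i+r_j)·cross = 22·-2.7500 = -60.5000
edge 2: (19.5,14.5)→(8.5,39)  cross = 19.5·39 − 8.5·14.5 = 637.2500; (r_i+r_j)·cross = 28·637.2500 = 17843.0000
edge 3: (8.5,39)→(1.5,28)  cross = 8.5·28 − 1.5·39 = 179.5000; (r_i+r_j)·cross = 10·179.5000 = 1795.0000
Σcross = 747.0000 → A = |Σcross|/2 = 373.5000 mm²
Σ(r_i+r_j)·cross = 19309.5000 → first moment M = |Σ|/6 = 3218.2500
R_c = M/A = 3218.2500/373.5000 = 8.6165 mm
θ = 280° = 4.886922 rad
V = θ·R_c·A = 4.886922·8.6165·373.5000 = 15727.336 mm³

Volume = 15727.336 mm³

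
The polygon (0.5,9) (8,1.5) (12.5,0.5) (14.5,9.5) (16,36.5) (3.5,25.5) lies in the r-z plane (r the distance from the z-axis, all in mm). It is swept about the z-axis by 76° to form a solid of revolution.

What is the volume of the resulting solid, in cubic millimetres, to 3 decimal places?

Profile (r,z), 6 vertices: (0.5,9) (8,1.5) (12.5,0.5) (14.5,9.5) (16,36.5) (3.5,25.5)
edge 0: (0.5,9)→(8,1.5)  cross = 0.5·1.5 − 8·9 = -71.2500; (r_i+r_j)·cross = 8.5·-71.2500 = -605.6250
edge 1: (8,1.5)→(12.5,0.5)  cross = 8·0.5 − 12.5·1.5 = -14.7500; (r_i+r_j)·cross = 20.5·-14.7500 = -302.3750
edge 2: (12.5,0.5)→(14.5,9.5)  cross = 12.5·9.5 − 14.5·0.5 = 111.5000; (r_i+r_j)·cross = 27·111.5000 = 3010.5000
edge 3: (14.5,9.5)→(16,36.5)  cross = 14.5·36.5 − 16·9.5 = 377.2500; (r_i+r_j)·cross = 30.5·377.2500 = 11506.1250
edge 4: (16,36.5)→(3.5,25.5)  cross = 16·25.5 − 3.5·36.5 = 280.2500; (r_i+r_j)·cross = 19.5·280.2500 = 5464.8750
edge 5: (3.5,25.5)→(0.5,9)  cross = 3.5·9 − 0.5·25.5 = 18.7500; (r_i+r_j)·cross = 4·18.7500 = 75.0000
Σcross = 701.7500 → A = |Σcross|/2 = 350.8750 mm²
Σ(r_i+r_j)·cross = 19148.5000 → first moment M = |Σ|/6 = 3191.4167
R_c = M/A = 3191.4167/350.8750 = 9.0956 mm
θ = 76° = 1.326450 rad
V = θ·R_c·A = 1.326450·9.0956·350.8750 = 4233.255 mm³

Volume = 4233.255 mm³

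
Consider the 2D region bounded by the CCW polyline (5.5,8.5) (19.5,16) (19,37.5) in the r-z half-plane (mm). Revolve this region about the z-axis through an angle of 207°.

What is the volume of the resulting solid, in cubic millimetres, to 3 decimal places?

Volume = 8074.076 mm³

Profile (r,z), 3 vertices: (5.5,8.5) (19.5,16) (19,37.5)
edge 0: (5.5,8.5)→(19.5,16)  cross = 5.5·16 − 19.5·8.5 = -77.7500; (r_i+r_j)·cross = 25·-77.7500 = -1943.7500
edge 1: (19.5,16)→(19,37.5)  cross = 19.5·37.5 − 19·16 = 427.2500; (r_i+r_j)·cross = 38.5·427.2500 = 16449.1250
edge 2: (19,37.5)→(5.5,8.5)  cross = 19·8.5 − 5.5·37.5 = -44.7500; (r_i+r_j)·cross = 24.5·-44.7500 = -1096.3750
Σcross = 304.7500 → A = |Σcross|/2 = 152.3750 mm²
Σ(r_i+r_j)·cross = 13409.0000 → first moment M = |Σ|/6 = 2234.8333
R_c = M/A = 2234.8333/152.3750 = 14.6667 mm
θ = 207° = 3.612832 rad
V = θ·R_c·A = 3.612832·14.6667·152.3750 = 8074.076 mm³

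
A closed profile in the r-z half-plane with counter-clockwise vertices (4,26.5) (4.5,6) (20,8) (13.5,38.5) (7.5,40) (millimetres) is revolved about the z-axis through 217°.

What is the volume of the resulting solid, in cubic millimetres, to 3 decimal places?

Volume = 15800.411 mm³

Profile (r,z), 5 vertices: (4,26.5) (4.5,6) (20,8) (13.5,38.5) (7.5,40)
edge 0: (4,26.5)→(4.5,6)  cross = 4·6 − 4.5·26.5 = -95.2500; (r_i+r_j)·cross = 8.5·-95.2500 = -809.6250
edge 1: (4.5,6)→(20,8)  cross = 4.5·8 − 20·6 = -84.0000; (r_i+r_j)·cross = 24.5·-84.0000 = -2058.0000
edge 2: (20,8)→(13.5,38.5)  cross = 20·38.5 − 13.5·8 = 662.0000; (r_i+r_j)·cross = 33.5·662.0000 = 22177.0000
edge 3: (13.5,38.5)→(7.5,40)  cross = 13.5·40 − 7.5·38.5 = 251.2500; (r_i+r_j)·cross = 21·251.2500 = 5276.2500
edge 4: (7.5,40)→(4,26.5)  cross = 7.5·26.5 − 4·40 = 38.7500; (r_i+r_j)·cross = 11.5·38.7500 = 445.6250
Σcross = 772.7500 → A = |Σcross|/2 = 386.3750 mm²
Σ(r_i+r_j)·cross = 25031.2500 → first moment M = |Σ|/6 = 4171.8750
R_c = M/A = 4171.8750/386.3750 = 10.7975 mm
θ = 217° = 3.787364 rad
V = θ·R_c·A = 3.787364·10.7975·386.3750 = 15800.411 mm³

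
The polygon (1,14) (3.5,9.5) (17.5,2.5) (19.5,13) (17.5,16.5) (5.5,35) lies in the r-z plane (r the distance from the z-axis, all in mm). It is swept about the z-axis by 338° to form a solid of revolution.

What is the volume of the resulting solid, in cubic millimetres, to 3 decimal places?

Profile (r,z), 6 vertices: (1,14) (3.5,9.5) (17.5,2.5) (19.5,13) (17.5,16.5) (5.5,35)
edge 0: (1,14)→(3.5,9.5)  cross = 1·9.5 − 3.5·14 = -39.5000; (r_i+r_j)·cross = 4.5·-39.5000 = -177.7500
edge 1: (3.5,9.5)→(17.5,2.5)  cross = 3.5·2.5 − 17.5·9.5 = -157.5000; (r_i+r_j)·cross = 21·-157.5000 = -3307.5000
edge 2: (17.5,2.5)→(19.5,13)  cross = 17.5·13 − 19.5·2.5 = 178.7500; (r_i+r_j)·cross = 37·178.7500 = 6613.7500
edge 3: (19.5,13)→(17.5,16.5)  cross = 19.5·16.5 − 17.5·13 = 94.2500; (r_i+r_j)·cross = 37·94.2500 = 3487.2500
edge 4: (17.5,16.5)→(5.5,35)  cross = 17.5·35 − 5.5·16.5 = 521.7500; (r_i+r_j)·cross = 23·521.7500 = 12000.2500
edge 5: (5.5,35)→(1,14)  cross = 5.5·14 − 1·35 = 42.0000; (r_i+r_j)·cross = 6.5·42.0000 = 273.0000
Σcross = 639.7500 → A = |Σcross|/2 = 319.8750 mm²
Σ(r_i+r_j)·cross = 18889.0000 → first moment M = |Σ|/6 = 3148.1667
R_c = M/A = 3148.1667/319.8750 = 9.8419 mm
θ = 338° = 5.899213 rad
V = θ·R_c·A = 5.899213·9.8419·319.8750 = 18571.705 mm³

Volume = 18571.705 mm³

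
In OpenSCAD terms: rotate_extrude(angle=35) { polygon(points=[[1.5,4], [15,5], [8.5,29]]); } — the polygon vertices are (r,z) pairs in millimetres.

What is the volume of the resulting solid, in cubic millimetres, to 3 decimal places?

Volume = 841.212 mm³

Profile (r,z), 3 vertices: (1.5,4) (15,5) (8.5,29)
edge 0: (1.5,4)→(15,5)  cross = 1.5·5 − 15·4 = -52.5000; (r_i+r_j)·cross = 16.5·-52.5000 = -866.2500
edge 1: (15,5)→(8.5,29)  cross = 15·29 − 8.5·5 = 392.5000; (r_i+r_j)·cross = 23.5·392.5000 = 9223.7500
edge 2: (8.5,29)→(1.5,4)  cross = 8.5·4 − 1.5·29 = -9.5000; (r_i+r_j)·cross = 10·-9.5000 = -95.0000
Σcross = 330.5000 → A = |Σcross|/2 = 165.2500 mm²
Σ(r_i+r_j)·cross = 8262.5000 → first moment M = |Σ|/6 = 1377.0833
R_c = M/A = 1377.0833/165.2500 = 8.3333 mm
θ = 35° = 0.610865 rad
V = θ·R_c·A = 0.610865·8.3333·165.2500 = 841.212 mm³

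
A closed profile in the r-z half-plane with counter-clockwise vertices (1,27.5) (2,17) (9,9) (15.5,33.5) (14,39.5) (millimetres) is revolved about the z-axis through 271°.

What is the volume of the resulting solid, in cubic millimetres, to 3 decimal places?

Volume = 9284.976 mm³

Profile (r,z), 5 vertices: (1,27.5) (2,17) (9,9) (15.5,33.5) (14,39.5)
edge 0: (1,27.5)→(2,17)  cross = 1·17 − 2·27.5 = -38.0000; (r_i+r_j)·cross = 3·-38.0000 = -114.0000
edge 1: (2,17)→(9,9)  cross = 2·9 − 9·17 = -135.0000; (r_i+r_j)·cross = 11·-135.0000 = -1485.0000
edge 2: (9,9)→(15.5,33.5)  cross = 9·33.5 − 15.5·9 = 162.0000; (r_i+r_j)·cross = 24.5·162.0000 = 3969.0000
edge 3: (15.5,33.5)→(14,39.5)  cross = 15.5·39.5 − 14·33.5 = 143.2500; (r_i+r_j)·cross = 29.5·143.2500 = 4225.8750
edge 4: (14,39.5)→(1,27.5)  cross = 14·27.5 − 1·39.5 = 345.5000; (r_i+r_j)·cross = 15·345.5000 = 5182.5000
Σcross = 477.7500 → A = |Σcross|/2 = 238.8750 mm²
Σ(r_i+r_j)·cross = 11778.3750 → first moment M = |Σ|/6 = 1963.0625
R_c = M/A = 1963.0625/238.8750 = 8.2179 mm
θ = 271° = 4.729842 rad
V = θ·R_c·A = 4.729842·8.2179·238.8750 = 9284.976 mm³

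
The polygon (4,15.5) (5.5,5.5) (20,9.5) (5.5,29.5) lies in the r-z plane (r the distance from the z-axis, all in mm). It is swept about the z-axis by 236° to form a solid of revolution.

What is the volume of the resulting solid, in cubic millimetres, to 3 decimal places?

Volume = 7776.629 mm³

Profile (r,z), 4 vertices: (4,15.5) (5.5,5.5) (20,9.5) (5.5,29.5)
edge 0: (4,15.5)→(5.5,5.5)  cross = 4·5.5 − 5.5·15.5 = -63.2500; (r_i+r_j)·cross = 9.5·-63.2500 = -600.8750
edge 1: (5.5,5.5)→(20,9.5)  cross = 5.5·9.5 − 20·5.5 = -57.7500; (r_i+r_j)·cross = 25.5·-57.7500 = -1472.6250
edge 2: (20,9.5)→(5.5,29.5)  cross = 20·29.5 − 5.5·9.5 = 537.7500; (r_i+r_j)·cross = 25.5·537.7500 = 13712.6250
edge 3: (5.5,29.5)→(4,15.5)  cross = 5.5·15.5 − 4·29.5 = -32.7500; (r_i+r_j)·cross = 9.5·-32.7500 = -311.1250
Σcross = 384.0000 → A = |Σcross|/2 = 192.0000 mm²
Σ(r_i+r_j)·cross = 11328.0000 → first moment M = |Σ|/6 = 1888.0000
R_c = M/A = 1888.0000/192.0000 = 9.8333 mm
θ = 236° = 4.118977 rad
V = θ·R_c·A = 4.118977·9.8333·192.0000 = 7776.629 mm³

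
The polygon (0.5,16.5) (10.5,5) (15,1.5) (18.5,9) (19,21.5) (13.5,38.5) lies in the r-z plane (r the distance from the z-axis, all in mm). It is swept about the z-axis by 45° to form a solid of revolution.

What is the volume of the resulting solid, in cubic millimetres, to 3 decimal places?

Profile (r,z), 6 vertices: (0.5,16.5) (10.5,5) (15,1.5) (18.5,9) (19,21.5) (13.5,38.5)
edge 0: (0.5,16.5)→(10.5,5)  cross = 0.5·5 − 10.5·16.5 = -170.7500; (r_i+r_j)·cross = 11·-170.7500 = -1878.2500
edge 1: (10.5,5)→(15,1.5)  cross = 10.5·1.5 − 15·5 = -59.2500; (r_i+r_j)·cross = 25.5·-59.2500 = -1510.8750
edge 2: (15,1.5)→(18.5,9)  cross = 15·9 − 18.5·1.5 = 107.2500; (r_i+r_j)·cross = 33.5·107.2500 = 3592.8750
edge 3: (18.5,9)→(19,21.5)  cross = 18.5·21.5 − 19·9 = 226.7500; (r_i+r_j)·cross = 37.5·226.7500 = 8503.1250
edge 4: (19,21.5)→(13.5,38.5)  cross = 19·38.5 − 13.5·21.5 = 441.2500; (r_i+r_j)·cross = 32.5·441.2500 = 14340.6250
edge 5: (13.5,38.5)→(0.5,16.5)  cross = 13.5·16.5 − 0.5·38.5 = 203.5000; (r_i+r_j)·cross = 14·203.5000 = 2849.0000
Σcross = 748.7500 → A = |Σcross|/2 = 374.3750 mm²
Σ(r_i+r_j)·cross = 25896.5000 → first moment M = |Σ|/6 = 4316.0833
R_c = M/A = 4316.0833/374.3750 = 11.5288 mm
θ = 45° = 0.785398 rad
V = θ·R_c·A = 0.785398·11.5288·374.3750 = 3389.844 mm³

Volume = 3389.844 mm³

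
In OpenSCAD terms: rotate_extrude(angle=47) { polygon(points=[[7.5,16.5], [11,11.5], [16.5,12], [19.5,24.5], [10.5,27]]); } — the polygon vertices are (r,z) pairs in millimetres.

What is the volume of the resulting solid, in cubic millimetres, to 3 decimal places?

Volume = 1412.257 mm³

Profile (r,z), 5 vertices: (7.5,16.5) (11,11.5) (16.5,12) (19.5,24.5) (10.5,27)
edge 0: (7.5,16.5)→(11,11.5)  cross = 7.5·11.5 − 11·16.5 = -95.2500; (r_i+r_j)·cross = 18.5·-95.2500 = -1762.1250
edge 1: (11,11.5)→(16.5,12)  cross = 11·12 − 16.5·11.5 = -57.7500; (r_i+r_j)·cross = 27.5·-57.7500 = -1588.1250
edge 2: (16.5,12)→(19.5,24.5)  cross = 16.5·24.5 − 19.5·12 = 170.2500; (r_i+r_j)·cross = 36·170.2500 = 6129.0000
edge 3: (19.5,24.5)→(10.5,27)  cross = 19.5·27 − 10.5·24.5 = 269.2500; (r_i+r_j)·cross = 30·269.2500 = 8077.5000
edge 4: (10.5,27)→(7.5,16.5)  cross = 10.5·16.5 − 7.5·27 = -29.2500; (r_i+r_j)·cross = 18·-29.2500 = -526.5000
Σcross = 257.2500 → A = |Σcross|/2 = 128.6250 mm²
Σ(r_i+r_j)·cross = 10329.7500 → first moment M = |Σ|/6 = 1721.6250
R_c = M/A = 1721.6250/128.6250 = 13.3848 mm
θ = 47° = 0.820305 rad
V = θ·R_c·A = 0.820305·13.3848·128.6250 = 1412.257 mm³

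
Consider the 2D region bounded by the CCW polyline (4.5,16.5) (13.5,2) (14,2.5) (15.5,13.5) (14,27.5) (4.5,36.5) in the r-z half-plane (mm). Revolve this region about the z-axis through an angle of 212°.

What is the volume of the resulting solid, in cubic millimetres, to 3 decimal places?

Profile (r,z), 6 vertices: (4.5,16.5) (13.5,2) (14,2.5) (15.5,13.5) (14,27.5) (4.5,36.5)
edge 0: (4.5,16.5)→(13.5,2)  cross = 4.5·2 − 13.5·16.5 = -213.7500; (r_i+r_j)·cross = 18·-213.7500 = -3847.5000
edge 1: (13.5,2)→(14,2.5)  cross = 13.5·2.5 − 14·2 = 5.7500; (r_i+r_j)·cross = 27.5·5.7500 = 158.1250
edge 2: (14,2.5)→(15.5,13.5)  cross = 14·13.5 − 15.5·2.5 = 150.2500; (r_i+r_j)·cross = 29.5·150.2500 = 4432.3750
edge 3: (15.5,13.5)→(14,27.5)  cross = 15.5·27.5 − 14·13.5 = 237.2500; (r_i+r_j)·cross = 29.5·237.2500 = 6998.8750
edge 4: (14,27.5)→(4.5,36.5)  cross = 14·36.5 − 4.5·27.5 = 387.2500; (r_i+r_j)·cross = 18.5·387.2500 = 7164.1250
edge 5: (4.5,36.5)→(4.5,16.5)  cross = 4.5·16.5 − 4.5·36.5 = -90.0000; (r_i+r_j)·cross = 9·-90.0000 = -810.0000
Σcross = 476.7500 → A = |Σcross|/2 = 238.3750 mm²
Σ(r_i+r_j)·cross = 14096.0000 → first moment M = |Σ|/6 = 2349.3333
R_c = M/A = 2349.3333/238.3750 = 9.8556 mm
θ = 212° = 3.700098 rad
V = θ·R_c·A = 3.700098·9.8556·238.3750 = 8692.764 mm³

Volume = 8692.764 mm³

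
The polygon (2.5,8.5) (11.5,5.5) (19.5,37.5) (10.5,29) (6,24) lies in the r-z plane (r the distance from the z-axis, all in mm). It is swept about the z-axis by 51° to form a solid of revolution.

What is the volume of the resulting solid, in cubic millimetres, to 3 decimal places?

Volume = 2259.564 mm³

Profile (r,z), 5 vertices: (2.5,8.5) (11.5,5.5) (19.5,37.5) (10.5,29) (6,24)
edge 0: (2.5,8.5)→(11.5,5.5)  cross = 2.5·5.5 − 11.5·8.5 = -84.0000; (r_i+r_j)·cross = 14·-84.0000 = -1176.0000
edge 1: (11.5,5.5)→(19.5,37.5)  cross = 11.5·37.5 − 19.5·5.5 = 324.0000; (r_i+r_j)·cross = 31·324.0000 = 10044.0000
edge 2: (19.5,37.5)→(10.5,29)  cross = 19.5·29 − 10.5·37.5 = 171.7500; (r_i+r_j)·cross = 30·171.7500 = 5152.5000
edge 3: (10.5,29)→(6,24)  cross = 10.5·24 − 6·29 = 78.0000; (r_i+r_j)·cross = 16.5·78.0000 = 1287.0000
edge 4: (6,24)→(2.5,8.5)  cross = 6·8.5 − 2.5·24 = -9.0000; (r_i+r_j)·cross = 8.5·-9.0000 = -76.5000
Σcross = 480.7500 → A = |Σcross|/2 = 240.3750 mm²
Σ(r_i+r_j)·cross = 15231.0000 → first moment M = |Σ|/6 = 2538.5000
R_c = M/A = 2538.5000/240.3750 = 10.5606 mm
θ = 51° = 0.890118 rad
V = θ·R_c·A = 0.890118·10.5606·240.3750 = 2259.564 mm³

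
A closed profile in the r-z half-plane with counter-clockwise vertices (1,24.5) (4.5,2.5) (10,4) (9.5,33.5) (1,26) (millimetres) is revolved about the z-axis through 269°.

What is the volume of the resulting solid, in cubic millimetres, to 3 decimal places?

Profile (r,z), 5 vertices: (1,24.5) (4.5,2.5) (10,4) (9.5,33.5) (1,26)
edge 0: (1,24.5)→(4.5,2.5)  cross = 1·2.5 − 4.5·24.5 = -107.7500; (r_i+r_j)·cross = 5.5·-107.7500 = -592.6250
edge 1: (4.5,2.5)→(10,4)  cross = 4.5·4 − 10·2.5 = -7.0000; (r_i+r_j)·cross = 14.5·-7.0000 = -101.5000
edge 2: (10,4)→(9.5,33.5)  cross = 10·33.5 − 9.5·4 = 297.0000; (r_i+r_j)·cross = 19.5·297.0000 = 5791.5000
edge 3: (9.5,33.5)→(1,26)  cross = 9.5·26 − 1·33.5 = 213.5000; (r_i+r_j)·cross = 10.5·213.5000 = 2241.7500
edge 4: (1,26)→(1,24.5)  cross = 1·24.5 − 1·26 = -1.5000; (r_i+r_j)·cross = 2·-1.5000 = -3.0000
Σcross = 394.2500 → A = |Σcross|/2 = 197.1250 mm²
Σ(r_i+r_j)·cross = 7336.1250 → first moment M = |Σ|/6 = 1222.6875
R_c = M/A = 1222.6875/197.1250 = 6.2026 mm
θ = 269° = 4.694936 rad
V = θ·R_c·A = 4.694936·6.2026·197.1250 = 5740.439 mm³

Volume = 5740.439 mm³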